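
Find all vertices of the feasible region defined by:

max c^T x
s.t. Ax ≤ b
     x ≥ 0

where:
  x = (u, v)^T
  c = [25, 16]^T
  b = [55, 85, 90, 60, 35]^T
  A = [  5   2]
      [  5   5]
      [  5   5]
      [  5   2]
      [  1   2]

(0, 0), (11, 0), (7, 10), (0, 17)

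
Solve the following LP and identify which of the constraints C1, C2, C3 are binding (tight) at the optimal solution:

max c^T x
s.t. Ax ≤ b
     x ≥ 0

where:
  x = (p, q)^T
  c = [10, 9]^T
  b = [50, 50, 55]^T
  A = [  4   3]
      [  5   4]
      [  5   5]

At p = 6, q = 5, compute slack b - a·x for each constraint:
  C1: 50 − 39 = 11  (slack)
  C2: 50 − 50 = 0  (binding)
  C3: 55 − 55 = 0  (binding)

Optimal: p = 6, q = 5
Binding: C2, C3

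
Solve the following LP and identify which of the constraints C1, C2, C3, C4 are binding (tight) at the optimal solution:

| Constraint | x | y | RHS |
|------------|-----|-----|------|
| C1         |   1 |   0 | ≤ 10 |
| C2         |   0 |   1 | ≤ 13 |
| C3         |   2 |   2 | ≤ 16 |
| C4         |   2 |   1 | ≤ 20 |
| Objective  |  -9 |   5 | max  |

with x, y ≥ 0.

At x = 0, y = 8, compute slack b - a·x for each constraint:
  C1: 10 − 0 = 10  (slack)
  C2: 13 − 8 = 5  (slack)
  C3: 16 − 16 = 0  (binding)
  C4: 20 − 8 = 12  (slack)

Optimal: x = 0, y = 8
Binding: C3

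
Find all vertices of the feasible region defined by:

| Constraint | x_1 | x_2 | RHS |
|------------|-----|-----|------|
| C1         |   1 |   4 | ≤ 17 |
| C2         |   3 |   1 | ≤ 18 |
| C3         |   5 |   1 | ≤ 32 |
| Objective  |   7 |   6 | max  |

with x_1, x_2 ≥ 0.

(0, 0), (6, 0), (5, 3), (0, 4.25)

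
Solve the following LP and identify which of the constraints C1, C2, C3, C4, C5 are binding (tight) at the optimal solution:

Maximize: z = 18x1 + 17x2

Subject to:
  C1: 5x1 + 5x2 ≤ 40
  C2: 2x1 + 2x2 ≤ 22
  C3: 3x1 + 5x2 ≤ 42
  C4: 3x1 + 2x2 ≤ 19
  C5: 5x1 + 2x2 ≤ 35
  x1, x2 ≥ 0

At x1 = 3, x2 = 5, compute slack b - a·x for each constraint:
  C1: 40 − 40 = 0  (binding)
  C2: 22 − 16 = 6  (slack)
  C3: 42 − 34 = 8  (slack)
  C4: 19 − 19 = 0  (binding)
  C5: 35 − 25 = 10  (slack)

Optimal: x1 = 3, x2 = 5
Binding: C1, C4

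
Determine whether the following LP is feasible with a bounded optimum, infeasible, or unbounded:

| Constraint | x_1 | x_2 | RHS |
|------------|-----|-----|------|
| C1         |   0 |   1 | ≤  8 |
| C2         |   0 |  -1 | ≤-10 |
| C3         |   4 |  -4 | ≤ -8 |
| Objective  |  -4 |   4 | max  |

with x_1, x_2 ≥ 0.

Infeasible (no feasible solution exists)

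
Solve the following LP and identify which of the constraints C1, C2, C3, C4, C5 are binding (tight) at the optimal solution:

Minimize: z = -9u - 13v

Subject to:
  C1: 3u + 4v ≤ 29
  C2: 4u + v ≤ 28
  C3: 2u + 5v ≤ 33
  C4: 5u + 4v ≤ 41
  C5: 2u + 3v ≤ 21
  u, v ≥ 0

At u = 3, v = 5, compute slack b - a·x for each constraint:
  C1: 29 − 29 = 0  (binding)
  C2: 28 − 17 = 11  (slack)
  C3: 33 − 31 = 2  (slack)
  C4: 41 − 35 = 6  (slack)
  C5: 21 − 21 = 0  (binding)

Optimal: u = 3, v = 5
Binding: C1, C5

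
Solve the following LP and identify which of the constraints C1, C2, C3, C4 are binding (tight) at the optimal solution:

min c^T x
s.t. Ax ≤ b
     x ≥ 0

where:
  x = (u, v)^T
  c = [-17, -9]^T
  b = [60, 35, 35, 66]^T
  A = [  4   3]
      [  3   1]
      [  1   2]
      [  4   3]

At u = 9, v = 8, compute slack b - a·x for each constraint:
  C1: 60 − 60 = 0  (binding)
  C2: 35 − 35 = 0  (binding)
  C3: 35 − 25 = 10  (slack)
  C4: 66 − 60 = 6  (slack)

Optimal: u = 9, v = 8
Binding: C1, C2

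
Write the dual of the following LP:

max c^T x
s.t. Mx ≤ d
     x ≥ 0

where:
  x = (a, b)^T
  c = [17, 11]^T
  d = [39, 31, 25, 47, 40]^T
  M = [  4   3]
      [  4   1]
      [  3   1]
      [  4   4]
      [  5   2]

Primal max cᵀx s.t. Ax ≤ b, x ≥ 0  →  Dual min bᵀy s.t. Aᵀy ≥ c, y ≥ 0.

Minimize: z = 39y1 + 31y2 + 25y3 + 47y4 + 40y5

Subject to:
  4y1 + 4y2 + 3y3 + 4y4 + 5y5 ≥ 17
  3y1 + y2 + y3 + 4y4 + 2y5 ≥ 11
  y1, y2, y3, y4, y5 ≥ 0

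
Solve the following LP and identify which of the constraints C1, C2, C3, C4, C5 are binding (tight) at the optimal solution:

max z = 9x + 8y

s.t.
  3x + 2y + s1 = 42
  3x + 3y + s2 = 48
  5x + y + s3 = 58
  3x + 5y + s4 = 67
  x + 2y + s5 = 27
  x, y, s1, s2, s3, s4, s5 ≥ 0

At x = 10, y = 6, compute slack b - a·x for each constraint:
  C1: 42 − 42 = 0  (binding)
  C2: 48 − 48 = 0  (binding)
  C3: 58 − 56 = 2  (slack)
  C4: 67 − 60 = 7  (slack)
  C5: 27 − 22 = 5  (slack)

Optimal: x = 10, y = 6
Binding: C1, C2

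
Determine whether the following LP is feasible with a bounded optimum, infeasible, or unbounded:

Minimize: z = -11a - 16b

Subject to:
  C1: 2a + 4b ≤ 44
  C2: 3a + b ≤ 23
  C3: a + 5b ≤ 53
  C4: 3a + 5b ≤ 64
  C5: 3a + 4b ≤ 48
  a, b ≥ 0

Feasible with a bounded optimal solution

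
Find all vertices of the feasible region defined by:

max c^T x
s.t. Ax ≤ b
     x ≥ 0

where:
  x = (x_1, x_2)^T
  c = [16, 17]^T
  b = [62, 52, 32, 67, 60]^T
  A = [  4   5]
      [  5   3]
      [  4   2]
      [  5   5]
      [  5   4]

(0, 0), (8, 0), (3, 10), (0, 12.4)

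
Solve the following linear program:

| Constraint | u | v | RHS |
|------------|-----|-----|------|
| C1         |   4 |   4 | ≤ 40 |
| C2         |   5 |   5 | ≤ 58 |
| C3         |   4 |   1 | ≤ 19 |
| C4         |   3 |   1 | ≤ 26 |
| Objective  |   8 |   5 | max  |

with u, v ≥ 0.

Evaluate the objective at each vertex of the feasible region:
  z(0, 0) = 0
  z(4.75, 0) = 38
  z(3, 7) = 59  ←
  z(0, 10) = 50
The maximum is at u = 3, v = 7.

u = 3, v = 7, z = 59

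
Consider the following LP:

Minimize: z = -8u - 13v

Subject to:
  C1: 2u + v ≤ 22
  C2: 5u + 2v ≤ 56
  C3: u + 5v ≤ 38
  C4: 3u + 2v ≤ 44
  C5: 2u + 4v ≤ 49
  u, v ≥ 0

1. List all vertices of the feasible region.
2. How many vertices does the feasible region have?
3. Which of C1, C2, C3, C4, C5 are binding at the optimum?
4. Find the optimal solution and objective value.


1. (0, 0), (11, 0), (8, 6), (0, 7.6)
2. 4
3. C1, C3
4. u = 8, v = 6, z = -142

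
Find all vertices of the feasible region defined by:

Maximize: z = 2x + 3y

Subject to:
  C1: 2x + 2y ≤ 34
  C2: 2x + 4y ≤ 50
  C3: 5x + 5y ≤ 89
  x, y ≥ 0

(0, 0), (17, 0), (9, 8), (0, 12.5)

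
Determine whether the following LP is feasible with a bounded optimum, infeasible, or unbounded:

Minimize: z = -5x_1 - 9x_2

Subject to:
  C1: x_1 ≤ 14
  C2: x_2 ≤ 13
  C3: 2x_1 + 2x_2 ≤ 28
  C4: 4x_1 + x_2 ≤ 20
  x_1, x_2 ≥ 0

Feasible with a bounded optimal solution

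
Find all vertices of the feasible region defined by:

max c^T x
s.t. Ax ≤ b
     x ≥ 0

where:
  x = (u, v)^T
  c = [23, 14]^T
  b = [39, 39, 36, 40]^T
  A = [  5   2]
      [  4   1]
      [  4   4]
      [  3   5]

(0, 0), (7.8, 0), (7, 2), (2.5, 6.5), (0, 8)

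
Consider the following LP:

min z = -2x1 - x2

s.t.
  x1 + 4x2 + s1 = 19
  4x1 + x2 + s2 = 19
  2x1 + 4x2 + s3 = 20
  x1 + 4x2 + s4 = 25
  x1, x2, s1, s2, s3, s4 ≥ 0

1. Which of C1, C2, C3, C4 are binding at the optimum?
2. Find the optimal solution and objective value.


1. C2, C3
2. x1 = 4, x2 = 3, z = -11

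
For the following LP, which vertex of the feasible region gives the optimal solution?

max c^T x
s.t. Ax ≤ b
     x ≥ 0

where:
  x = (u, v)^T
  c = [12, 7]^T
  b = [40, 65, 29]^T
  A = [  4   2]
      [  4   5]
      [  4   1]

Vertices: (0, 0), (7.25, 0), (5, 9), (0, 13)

Evaluate the objective at each vertex of the feasible region:
  z(0, 0) = 0
  z(7.25, 0) = 87
  z(5, 9) = 123  ←
  z(0, 13) = 91
The maximum is at u = 5, v = 9.

(5, 9)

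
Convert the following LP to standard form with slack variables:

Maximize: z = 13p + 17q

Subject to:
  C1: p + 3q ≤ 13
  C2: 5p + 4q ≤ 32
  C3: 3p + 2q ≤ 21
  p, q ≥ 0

max z = 13p + 17q

s.t.
  p + 3q + s1 = 13
  5p + 4q + s2 = 32
  3p + 2q + s3 = 21
  p, q, s1, s2, s3 ≥ 0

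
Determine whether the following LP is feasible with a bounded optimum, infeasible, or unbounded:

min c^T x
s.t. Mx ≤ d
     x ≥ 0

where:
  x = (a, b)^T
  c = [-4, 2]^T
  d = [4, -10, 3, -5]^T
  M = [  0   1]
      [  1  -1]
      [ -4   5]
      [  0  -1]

Infeasible (no feasible solution exists)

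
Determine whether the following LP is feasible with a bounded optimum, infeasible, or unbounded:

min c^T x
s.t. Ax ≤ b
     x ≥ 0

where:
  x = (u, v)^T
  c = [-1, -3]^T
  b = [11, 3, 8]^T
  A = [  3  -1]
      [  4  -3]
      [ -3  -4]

Unbounded (objective can decrease without bound)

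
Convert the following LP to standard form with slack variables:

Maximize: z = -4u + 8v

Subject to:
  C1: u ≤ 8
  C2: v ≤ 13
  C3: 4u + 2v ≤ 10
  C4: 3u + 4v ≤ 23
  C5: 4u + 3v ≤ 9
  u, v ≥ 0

max z = -4u + 8v

s.t.
  u + s1 = 8
  v + s2 = 13
  4u + 2v + s3 = 10
  3u + 4v + s4 = 23
  4u + 3v + s5 = 9
  u, v, s1, s2, s3, s4, s5 ≥ 0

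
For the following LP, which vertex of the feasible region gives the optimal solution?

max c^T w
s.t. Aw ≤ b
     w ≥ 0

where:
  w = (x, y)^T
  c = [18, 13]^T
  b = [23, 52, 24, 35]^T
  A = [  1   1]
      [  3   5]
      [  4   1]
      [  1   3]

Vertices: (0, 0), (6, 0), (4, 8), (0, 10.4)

Evaluate the objective at each vertex of the feasible region:
  z(0, 0) = 0
  z(6, 0) = 108
  z(4, 8) = 176  ←
  z(0, 10.4) = 135.2
The maximum is at x = 4, y = 8.

(4, 8)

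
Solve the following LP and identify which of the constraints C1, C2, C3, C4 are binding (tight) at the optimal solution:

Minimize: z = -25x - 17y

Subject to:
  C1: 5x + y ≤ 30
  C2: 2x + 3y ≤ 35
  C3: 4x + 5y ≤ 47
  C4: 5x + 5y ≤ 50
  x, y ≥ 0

At x = 5, y = 5, compute slack b - a·x for each constraint:
  C1: 30 − 30 = 0  (binding)
  C2: 35 − 25 = 10  (slack)
  C3: 47 − 45 = 2  (slack)
  C4: 50 − 50 = 0  (binding)

Optimal: x = 5, y = 5
Binding: C1, C4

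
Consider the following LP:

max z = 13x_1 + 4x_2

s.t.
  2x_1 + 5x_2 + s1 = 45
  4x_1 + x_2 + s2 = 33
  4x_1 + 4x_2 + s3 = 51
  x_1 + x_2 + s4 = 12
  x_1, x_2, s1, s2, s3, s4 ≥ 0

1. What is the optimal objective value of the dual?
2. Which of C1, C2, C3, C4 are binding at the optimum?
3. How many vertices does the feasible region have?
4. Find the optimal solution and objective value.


1. 111
2. C2, C4
3. 5
4. x_1 = 7, x_2 = 5, z = 111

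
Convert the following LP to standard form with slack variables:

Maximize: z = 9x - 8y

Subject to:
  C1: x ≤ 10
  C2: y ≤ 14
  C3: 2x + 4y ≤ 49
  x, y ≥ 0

max z = 9x - 8y

s.t.
  x + s1 = 10
  y + s2 = 14
  2x + 4y + s3 = 49
  x, y, s1, s2, s3 ≥ 0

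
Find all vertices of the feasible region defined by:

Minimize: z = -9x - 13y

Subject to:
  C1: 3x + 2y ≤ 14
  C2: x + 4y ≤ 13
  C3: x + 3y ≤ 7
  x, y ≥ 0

(0, 0), (4.667, 0), (4, 1), (0, 2.333)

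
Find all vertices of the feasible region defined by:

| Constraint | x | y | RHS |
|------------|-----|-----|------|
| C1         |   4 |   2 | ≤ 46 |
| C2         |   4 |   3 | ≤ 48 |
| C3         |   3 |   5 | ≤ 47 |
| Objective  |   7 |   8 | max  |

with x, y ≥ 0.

(0, 0), (11.5, 0), (10.5, 2), (9, 4), (0, 9.4)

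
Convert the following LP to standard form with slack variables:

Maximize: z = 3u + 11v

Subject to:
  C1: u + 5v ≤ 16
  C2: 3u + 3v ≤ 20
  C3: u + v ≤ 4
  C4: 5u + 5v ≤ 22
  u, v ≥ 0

max z = 3u + 11v

s.t.
  u + 5v + s1 = 16
  3u + 3v + s2 = 20
  u + v + s3 = 4
  5u + 5v + s4 = 22
  u, v, s1, s2, s3, s4 ≥ 0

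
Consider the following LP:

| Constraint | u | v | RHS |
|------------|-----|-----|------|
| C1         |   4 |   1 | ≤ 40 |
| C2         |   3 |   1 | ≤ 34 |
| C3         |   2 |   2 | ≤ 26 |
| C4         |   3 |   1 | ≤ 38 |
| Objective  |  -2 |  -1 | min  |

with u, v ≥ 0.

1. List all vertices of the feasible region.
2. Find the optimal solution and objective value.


1. (0, 0), (10, 0), (9, 4), (0, 13)
2. u = 9, v = 4, z = -22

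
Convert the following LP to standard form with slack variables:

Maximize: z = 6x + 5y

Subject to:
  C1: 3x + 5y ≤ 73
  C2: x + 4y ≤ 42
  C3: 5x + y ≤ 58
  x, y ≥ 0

max z = 6x + 5y

s.t.
  3x + 5y + s1 = 73
  x + 4y + s2 = 42
  5x + y + s3 = 58
  x, y, s1, s2, s3 ≥ 0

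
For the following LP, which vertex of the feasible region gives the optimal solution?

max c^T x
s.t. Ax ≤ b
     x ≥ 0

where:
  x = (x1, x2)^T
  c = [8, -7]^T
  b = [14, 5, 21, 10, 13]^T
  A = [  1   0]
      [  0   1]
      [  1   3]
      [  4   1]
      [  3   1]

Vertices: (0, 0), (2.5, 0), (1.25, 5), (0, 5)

Evaluate the objective at each vertex of the feasible region:
  z(0, 0) = 0
  z(2.5, 0) = 20  ←
  z(1.25, 5) = -25
  z(0, 5) = -35
The maximum is at x1 = 2.5, x2 = 0.

(2.5, 0)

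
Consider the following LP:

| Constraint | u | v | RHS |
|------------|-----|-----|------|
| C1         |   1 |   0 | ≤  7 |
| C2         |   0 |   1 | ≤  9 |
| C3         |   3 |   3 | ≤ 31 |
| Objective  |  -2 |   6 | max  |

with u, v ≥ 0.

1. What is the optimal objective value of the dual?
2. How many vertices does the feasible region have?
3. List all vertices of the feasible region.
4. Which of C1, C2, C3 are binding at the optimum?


1. 54
2. 5
3. (0, 0), (7, 0), (7, 3.333), (1.333, 9), (0, 9)
4. C2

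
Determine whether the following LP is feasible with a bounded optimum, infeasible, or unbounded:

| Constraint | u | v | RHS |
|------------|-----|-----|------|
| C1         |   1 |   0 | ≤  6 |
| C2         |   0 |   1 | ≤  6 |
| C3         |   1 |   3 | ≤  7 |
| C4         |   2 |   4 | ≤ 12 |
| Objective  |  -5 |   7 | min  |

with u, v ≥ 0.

Feasible with a bounded optimal solution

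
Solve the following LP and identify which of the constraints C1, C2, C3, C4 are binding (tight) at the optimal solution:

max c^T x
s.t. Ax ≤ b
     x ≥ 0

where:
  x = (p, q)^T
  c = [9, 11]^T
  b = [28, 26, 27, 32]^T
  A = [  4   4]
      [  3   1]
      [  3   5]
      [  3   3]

At p = 4, q = 3, compute slack b - a·x for each constraint:
  C1: 28 − 28 = 0  (binding)
  C2: 26 − 15 = 11  (slack)
  C3: 27 − 27 = 0  (binding)
  C4: 32 − 21 = 11  (slack)

Optimal: p = 4, q = 3
Binding: C1, C3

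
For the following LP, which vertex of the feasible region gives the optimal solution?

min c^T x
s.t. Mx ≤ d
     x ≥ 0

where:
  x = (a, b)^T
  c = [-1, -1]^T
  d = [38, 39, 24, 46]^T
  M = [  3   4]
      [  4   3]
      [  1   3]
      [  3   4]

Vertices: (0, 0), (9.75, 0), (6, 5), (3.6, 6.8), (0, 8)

Evaluate the objective at each vertex of the feasible region:
  z(0, 0) = 0
  z(9.75, 0) = -9.75
  z(6, 5) = -11  ←
  z(3.6, 6.8) = -10.4
  z(0, 8) = -8
The minimum is at a = 6, b = 5.

(6, 5)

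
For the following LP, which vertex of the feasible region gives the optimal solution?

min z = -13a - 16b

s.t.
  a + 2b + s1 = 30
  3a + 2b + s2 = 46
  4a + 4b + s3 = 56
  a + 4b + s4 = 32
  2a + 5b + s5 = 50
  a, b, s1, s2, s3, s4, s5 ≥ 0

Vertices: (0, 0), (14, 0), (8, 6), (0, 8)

Evaluate the objective at each vertex of the feasible region:
  z(0, 0) = 0
  z(14, 0) = -182
  z(8, 6) = -200  ←
  z(0, 8) = -128
The minimum is at a = 8, b = 6.

(8, 6)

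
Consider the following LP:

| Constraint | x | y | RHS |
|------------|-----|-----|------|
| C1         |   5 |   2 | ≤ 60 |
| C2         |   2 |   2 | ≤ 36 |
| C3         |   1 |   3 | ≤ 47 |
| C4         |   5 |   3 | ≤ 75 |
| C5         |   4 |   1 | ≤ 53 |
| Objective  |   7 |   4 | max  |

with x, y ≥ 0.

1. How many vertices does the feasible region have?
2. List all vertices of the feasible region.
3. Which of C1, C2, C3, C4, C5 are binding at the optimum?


1. 5
2. (0, 0), (12, 0), (8, 10), (3.5, 14.5), (0, 15.67)
3. C1, C2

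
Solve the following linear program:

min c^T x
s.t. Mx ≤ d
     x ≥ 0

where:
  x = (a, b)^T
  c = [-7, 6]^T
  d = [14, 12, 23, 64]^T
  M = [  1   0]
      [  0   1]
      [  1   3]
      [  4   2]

Evaluate the objective at each vertex of the feasible region:
  z(0, 0) = 0
  z(14, 0) = -98  ←
  z(14, 3) = -80
  z(0, 7.667) = 46
The minimum is at a = 14, b = 0.

a = 14, b = 0, z = -98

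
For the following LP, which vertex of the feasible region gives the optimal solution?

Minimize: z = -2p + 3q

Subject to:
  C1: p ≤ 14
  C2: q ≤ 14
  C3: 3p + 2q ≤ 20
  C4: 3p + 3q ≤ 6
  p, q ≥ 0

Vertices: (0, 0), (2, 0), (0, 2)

Evaluate the objective at each vertex of the feasible region:
  z(0, 0) = 0
  z(2, 0) = -4  ←
  z(0, 2) = 6
The minimum is at p = 2, q = 0.

(2, 0)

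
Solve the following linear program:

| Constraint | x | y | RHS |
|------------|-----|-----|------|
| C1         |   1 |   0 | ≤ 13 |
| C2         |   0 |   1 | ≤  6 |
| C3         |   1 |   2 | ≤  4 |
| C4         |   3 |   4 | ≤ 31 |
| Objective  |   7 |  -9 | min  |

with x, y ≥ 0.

Evaluate the objective at each vertex of the feasible region:
  z(0, 0) = 0
  z(4, 0) = 28
  z(0, 2) = -18  ←
The minimum is at x = 0, y = 2.

x = 0, y = 2, z = -18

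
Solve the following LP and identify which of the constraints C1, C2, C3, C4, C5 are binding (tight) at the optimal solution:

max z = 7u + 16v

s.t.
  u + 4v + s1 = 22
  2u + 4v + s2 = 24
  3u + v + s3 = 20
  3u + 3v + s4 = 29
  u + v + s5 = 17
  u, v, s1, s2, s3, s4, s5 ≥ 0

At u = 2, v = 5, compute slack b - a·x for each constraint:
  C1: 22 − 22 = 0  (binding)
  C2: 24 − 24 = 0  (binding)
  C3: 20 − 11 = 9  (slack)
  C4: 29 − 21 = 8  (slack)
  C5: 17 − 7 = 10  (slack)

Optimal: u = 2, v = 5
Binding: C1, C2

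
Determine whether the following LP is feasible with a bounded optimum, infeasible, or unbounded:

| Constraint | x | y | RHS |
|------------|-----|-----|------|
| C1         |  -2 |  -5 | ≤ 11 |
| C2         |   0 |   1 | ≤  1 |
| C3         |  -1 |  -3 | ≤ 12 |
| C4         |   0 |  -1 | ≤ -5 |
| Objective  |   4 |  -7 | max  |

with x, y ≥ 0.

Infeasible (no feasible solution exists)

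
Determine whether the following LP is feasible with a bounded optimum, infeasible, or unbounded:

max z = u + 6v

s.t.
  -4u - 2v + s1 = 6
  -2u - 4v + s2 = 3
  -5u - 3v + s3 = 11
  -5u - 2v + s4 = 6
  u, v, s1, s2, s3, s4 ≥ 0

Unbounded (objective can increase without bound)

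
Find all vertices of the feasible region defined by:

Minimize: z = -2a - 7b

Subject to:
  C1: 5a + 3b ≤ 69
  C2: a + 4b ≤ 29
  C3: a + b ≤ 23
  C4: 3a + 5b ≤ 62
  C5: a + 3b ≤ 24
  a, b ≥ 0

(0, 0), (13.8, 0), (11.25, 4.25), (9, 5), (0, 7.25)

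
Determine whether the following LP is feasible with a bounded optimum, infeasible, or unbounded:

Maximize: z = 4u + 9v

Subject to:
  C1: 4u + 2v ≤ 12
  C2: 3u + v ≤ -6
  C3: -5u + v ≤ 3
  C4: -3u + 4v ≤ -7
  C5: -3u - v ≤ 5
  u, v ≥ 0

Infeasible (no feasible solution exists)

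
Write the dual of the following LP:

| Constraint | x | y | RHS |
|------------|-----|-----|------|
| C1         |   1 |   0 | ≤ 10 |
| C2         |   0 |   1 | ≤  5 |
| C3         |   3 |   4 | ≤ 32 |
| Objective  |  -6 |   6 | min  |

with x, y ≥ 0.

Primal min cᵀx s.t. Ax ≤ b, x ≥ 0  →  Dual max −bᵀy s.t. Aᵀy ≥ −c, y ≥ 0.

Maximize: z = -10y1 - 5y2 - 32y3

Subject to:
  y1 + 3y3 ≥ 6
  y2 + 4y3 ≥ -6
  y1, y2, y3 ≥ 0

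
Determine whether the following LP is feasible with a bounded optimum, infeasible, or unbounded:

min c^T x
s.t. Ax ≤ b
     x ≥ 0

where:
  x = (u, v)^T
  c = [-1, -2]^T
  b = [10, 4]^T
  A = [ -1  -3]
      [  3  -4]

Unbounded (objective can decrease without bound)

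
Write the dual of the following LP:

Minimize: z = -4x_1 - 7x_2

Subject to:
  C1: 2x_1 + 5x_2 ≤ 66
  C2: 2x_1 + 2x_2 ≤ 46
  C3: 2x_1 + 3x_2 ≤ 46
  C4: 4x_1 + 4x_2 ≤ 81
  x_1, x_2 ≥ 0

Primal min cᵀx s.t. Ax ≤ b, x ≥ 0  →  Dual max −bᵀy s.t. Aᵀy ≥ −c, y ≥ 0.

Maximize: z = -66y1 - 46y2 - 46y3 - 81y4

Subject to:
  2y1 + 2y2 + 2y3 + 4y4 ≥ 4
  5y1 + 2y2 + 3y3 + 4y4 ≥ 7
  y1, y2, y3, y4 ≥ 0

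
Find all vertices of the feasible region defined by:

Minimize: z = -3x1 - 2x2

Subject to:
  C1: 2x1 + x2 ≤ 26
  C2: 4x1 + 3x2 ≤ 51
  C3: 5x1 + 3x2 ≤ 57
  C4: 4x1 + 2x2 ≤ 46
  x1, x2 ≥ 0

(0, 0), (11.4, 0), (6, 9), (0, 17)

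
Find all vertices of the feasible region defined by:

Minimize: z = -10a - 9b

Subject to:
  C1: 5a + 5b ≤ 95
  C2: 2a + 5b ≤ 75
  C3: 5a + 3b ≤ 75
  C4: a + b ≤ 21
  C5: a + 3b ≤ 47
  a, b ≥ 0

(0, 0), (15, 0), (9, 10), (6.667, 12.33), (0, 15)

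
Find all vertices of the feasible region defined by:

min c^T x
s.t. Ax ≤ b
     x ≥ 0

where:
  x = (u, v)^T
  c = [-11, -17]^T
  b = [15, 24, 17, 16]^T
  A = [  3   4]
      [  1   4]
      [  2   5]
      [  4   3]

(0, 0), (4, 0), (2.714, 1.714), (1, 3), (0, 3.4)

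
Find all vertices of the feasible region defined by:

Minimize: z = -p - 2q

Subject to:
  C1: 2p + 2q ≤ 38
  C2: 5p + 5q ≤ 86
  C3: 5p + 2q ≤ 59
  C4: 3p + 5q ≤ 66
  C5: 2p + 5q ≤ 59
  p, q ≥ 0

(0, 0), (11.8, 0), (8.579, 8.053), (7, 9), (0, 11.8)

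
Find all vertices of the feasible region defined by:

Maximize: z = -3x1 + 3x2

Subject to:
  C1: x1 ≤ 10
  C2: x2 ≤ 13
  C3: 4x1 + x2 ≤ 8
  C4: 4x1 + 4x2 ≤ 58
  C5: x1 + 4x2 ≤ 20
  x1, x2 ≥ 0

(0, 0), (2, 0), (0.8, 4.8), (0, 5)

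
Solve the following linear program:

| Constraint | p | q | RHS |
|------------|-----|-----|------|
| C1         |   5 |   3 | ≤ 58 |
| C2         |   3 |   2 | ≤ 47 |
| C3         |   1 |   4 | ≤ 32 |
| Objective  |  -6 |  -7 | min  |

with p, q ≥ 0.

Evaluate the objective at each vertex of the feasible region:
  z(0, 0) = 0
  z(11.6, 0) = -69.6
  z(8, 6) = -90  ←
  z(0, 8) = -56
The minimum is at p = 8, q = 6.

p = 8, q = 6, z = -90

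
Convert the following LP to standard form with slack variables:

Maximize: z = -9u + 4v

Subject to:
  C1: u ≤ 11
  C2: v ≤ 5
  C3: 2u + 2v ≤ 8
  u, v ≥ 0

max z = -9u + 4v

s.t.
  u + s1 = 11
  v + s2 = 5
  2u + 2v + s3 = 8
  u, v, s1, s2, s3 ≥ 0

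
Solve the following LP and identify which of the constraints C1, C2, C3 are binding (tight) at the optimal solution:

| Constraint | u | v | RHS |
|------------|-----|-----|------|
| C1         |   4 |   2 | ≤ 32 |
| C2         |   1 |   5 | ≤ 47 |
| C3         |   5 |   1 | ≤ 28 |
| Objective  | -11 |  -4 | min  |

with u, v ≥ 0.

At u = 4, v = 8, compute slack b - a·x for each constraint:
  C1: 32 − 32 = 0  (binding)
  C2: 47 − 44 = 3  (slack)
  C3: 28 − 28 = 0  (binding)

Optimal: u = 4, v = 8
Binding: C1, C3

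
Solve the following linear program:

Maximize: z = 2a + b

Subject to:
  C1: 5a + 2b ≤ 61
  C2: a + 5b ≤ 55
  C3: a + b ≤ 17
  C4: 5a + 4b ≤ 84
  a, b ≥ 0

Evaluate the objective at each vertex of the feasible region:
  z(0, 0) = 0
  z(12.2, 0) = 24.4
  z(9, 8) = 26  ←
  z(7.5, 9.5) = 24.5
  z(0, 11) = 11
The maximum is at a = 9, b = 8.

a = 9, b = 8, z = 26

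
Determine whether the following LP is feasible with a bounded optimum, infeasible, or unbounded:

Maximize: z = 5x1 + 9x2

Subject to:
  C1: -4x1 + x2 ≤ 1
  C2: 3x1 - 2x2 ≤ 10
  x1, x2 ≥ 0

Unbounded (objective can increase without bound)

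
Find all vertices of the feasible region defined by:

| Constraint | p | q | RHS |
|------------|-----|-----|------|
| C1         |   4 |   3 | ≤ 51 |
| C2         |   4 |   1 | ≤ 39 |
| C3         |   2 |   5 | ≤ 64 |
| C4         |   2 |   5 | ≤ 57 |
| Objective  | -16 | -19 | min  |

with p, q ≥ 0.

(0, 0), (9.75, 0), (8.25, 6), (6, 9), (0, 11.4)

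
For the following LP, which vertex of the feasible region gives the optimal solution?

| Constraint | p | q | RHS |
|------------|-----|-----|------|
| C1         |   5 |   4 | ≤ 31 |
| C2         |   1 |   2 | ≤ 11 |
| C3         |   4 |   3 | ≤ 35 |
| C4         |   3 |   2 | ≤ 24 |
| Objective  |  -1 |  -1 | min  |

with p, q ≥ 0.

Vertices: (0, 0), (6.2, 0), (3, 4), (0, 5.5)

Evaluate the objective at each vertex of the feasible region:
  z(0, 0) = 0
  z(6.2, 0) = -6.2
  z(3, 4) = -7  ←
  z(0, 5.5) = -5.5
The minimum is at p = 3, q = 4.

(3, 4)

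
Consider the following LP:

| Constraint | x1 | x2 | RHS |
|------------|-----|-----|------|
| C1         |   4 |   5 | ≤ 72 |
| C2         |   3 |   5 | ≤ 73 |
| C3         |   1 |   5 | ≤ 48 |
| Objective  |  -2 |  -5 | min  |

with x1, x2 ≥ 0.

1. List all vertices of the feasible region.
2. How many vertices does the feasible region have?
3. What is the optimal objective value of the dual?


1. (0, 0), (18, 0), (8, 8), (0, 9.6)
2. 4
3. -56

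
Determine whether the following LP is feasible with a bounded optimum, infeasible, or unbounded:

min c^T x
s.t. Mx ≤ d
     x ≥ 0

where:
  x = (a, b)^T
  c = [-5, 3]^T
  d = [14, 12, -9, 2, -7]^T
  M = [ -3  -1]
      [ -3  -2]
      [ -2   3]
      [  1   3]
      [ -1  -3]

Infeasible (no feasible solution exists)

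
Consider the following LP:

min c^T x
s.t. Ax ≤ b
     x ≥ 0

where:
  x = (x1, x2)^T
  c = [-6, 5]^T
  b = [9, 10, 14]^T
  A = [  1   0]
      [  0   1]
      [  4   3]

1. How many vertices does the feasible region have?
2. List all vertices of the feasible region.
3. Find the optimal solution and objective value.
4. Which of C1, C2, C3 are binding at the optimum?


1. 3
2. (0, 0), (3.5, 0), (0, 4.667)
3. x1 = 3.5, x2 = 0, z = -21
4. C3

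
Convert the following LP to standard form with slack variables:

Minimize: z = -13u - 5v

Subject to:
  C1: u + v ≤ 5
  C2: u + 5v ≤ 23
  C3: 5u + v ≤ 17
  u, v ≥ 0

min z = -13u - 5v

s.t.
  u + v + s1 = 5
  u + 5v + s2 = 23
  5u + v + s3 = 17
  u, v, s1, s2, s3 ≥ 0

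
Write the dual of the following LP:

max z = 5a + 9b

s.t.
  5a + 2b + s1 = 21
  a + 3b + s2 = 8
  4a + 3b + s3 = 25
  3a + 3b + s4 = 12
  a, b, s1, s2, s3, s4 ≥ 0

Primal max cᵀx s.t. Ax ≤ b, x ≥ 0  →  Dual min bᵀy s.t. Aᵀy ≥ c, y ≥ 0.

Minimize: z = 21y1 + 8y2 + 25y3 + 12y4

Subject to:
  5y1 + y2 + 4y3 + 3y4 ≥ 5
  2y1 + 3y2 + 3y3 + 3y4 ≥ 9
  y1, y2, y3, y4 ≥ 0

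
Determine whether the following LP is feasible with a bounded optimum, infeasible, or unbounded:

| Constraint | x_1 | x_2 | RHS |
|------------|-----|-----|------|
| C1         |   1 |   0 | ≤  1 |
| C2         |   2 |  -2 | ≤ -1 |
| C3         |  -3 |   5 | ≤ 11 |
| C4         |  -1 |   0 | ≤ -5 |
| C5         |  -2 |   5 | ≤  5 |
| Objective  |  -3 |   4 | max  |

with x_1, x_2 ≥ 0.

Infeasible (no feasible solution exists)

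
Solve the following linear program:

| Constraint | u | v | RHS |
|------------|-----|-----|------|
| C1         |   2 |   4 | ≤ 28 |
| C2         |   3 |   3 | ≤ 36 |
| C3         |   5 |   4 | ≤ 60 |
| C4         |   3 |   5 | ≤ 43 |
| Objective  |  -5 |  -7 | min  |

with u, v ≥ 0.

Evaluate the objective at each vertex of the feasible region:
  z(0, 0) = 0
  z(12, 0) = -60
  z(10, 2) = -64  ←
  z(0, 7) = -49
The minimum is at u = 10, v = 2.

u = 10, v = 2, z = -64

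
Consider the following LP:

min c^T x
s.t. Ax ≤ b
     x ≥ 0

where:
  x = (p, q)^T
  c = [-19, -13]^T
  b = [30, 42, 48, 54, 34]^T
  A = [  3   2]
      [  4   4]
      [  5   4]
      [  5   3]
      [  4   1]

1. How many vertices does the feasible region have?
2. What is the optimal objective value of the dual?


1. 5
2. -178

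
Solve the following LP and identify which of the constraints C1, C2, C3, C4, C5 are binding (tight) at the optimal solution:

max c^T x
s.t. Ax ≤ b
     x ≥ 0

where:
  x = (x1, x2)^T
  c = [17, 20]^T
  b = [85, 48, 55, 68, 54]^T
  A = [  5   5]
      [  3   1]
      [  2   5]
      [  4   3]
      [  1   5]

At x1 = 10, x2 = 7, compute slack b - a·x for each constraint:
  C1: 85 − 85 = 0  (binding)
  C2: 48 − 37 = 11  (slack)
  C3: 55 − 55 = 0  (binding)
  C4: 68 − 61 = 7  (slack)
  C5: 54 − 45 = 9  (slack)

Optimal: x1 = 10, x2 = 7
Binding: C1, C3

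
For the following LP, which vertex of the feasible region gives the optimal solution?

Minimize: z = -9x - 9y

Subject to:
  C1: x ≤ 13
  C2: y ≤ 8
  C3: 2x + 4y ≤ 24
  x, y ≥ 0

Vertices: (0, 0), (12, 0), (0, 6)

Evaluate the objective at each vertex of the feasible region:
  z(0, 0) = 0
  z(12, 0) = -108  ←
  z(0, 6) = -54
The minimum is at x = 12, y = 0.

(12, 0)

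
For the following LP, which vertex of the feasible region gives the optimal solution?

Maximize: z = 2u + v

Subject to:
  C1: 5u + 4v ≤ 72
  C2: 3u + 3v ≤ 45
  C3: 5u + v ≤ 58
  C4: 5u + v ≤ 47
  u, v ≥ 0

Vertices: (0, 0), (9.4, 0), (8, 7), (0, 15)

Evaluate the objective at each vertex of the feasible region:
  z(0, 0) = 0
  z(9.4, 0) = 18.8
  z(8, 7) = 23  ←
  z(0, 15) = 15
The maximum is at u = 8, v = 7.

(8, 7)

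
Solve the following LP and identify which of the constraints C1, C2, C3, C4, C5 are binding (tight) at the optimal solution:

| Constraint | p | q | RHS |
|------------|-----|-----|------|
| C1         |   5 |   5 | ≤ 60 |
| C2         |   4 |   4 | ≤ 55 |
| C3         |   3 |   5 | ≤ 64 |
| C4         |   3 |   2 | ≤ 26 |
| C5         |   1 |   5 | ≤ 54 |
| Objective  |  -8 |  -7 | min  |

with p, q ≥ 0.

At p = 2, q = 10, compute slack b - a·x for each constraint:
  C1: 60 − 60 = 0  (binding)
  C2: 55 − 48 = 7  (slack)
  C3: 64 − 56 = 8  (slack)
  C4: 26 − 26 = 0  (binding)
  C5: 54 − 52 = 2  (slack)

Optimal: p = 2, q = 10
Binding: C1, C4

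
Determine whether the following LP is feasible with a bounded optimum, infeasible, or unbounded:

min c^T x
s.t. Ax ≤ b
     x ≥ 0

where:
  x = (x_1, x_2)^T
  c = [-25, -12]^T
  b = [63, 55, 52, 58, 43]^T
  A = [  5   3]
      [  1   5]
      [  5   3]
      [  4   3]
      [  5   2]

Feasible with a bounded optimal solution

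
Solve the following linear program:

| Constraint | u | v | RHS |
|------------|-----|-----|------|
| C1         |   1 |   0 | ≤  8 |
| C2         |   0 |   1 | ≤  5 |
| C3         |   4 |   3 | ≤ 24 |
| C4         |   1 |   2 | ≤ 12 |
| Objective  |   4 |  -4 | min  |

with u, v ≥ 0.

Evaluate the objective at each vertex of the feasible region:
  z(0, 0) = 0
  z(6, 0) = 24
  z(2.4, 4.8) = -9.6
  z(2, 5) = -12
  z(0, 5) = -20  ←
The minimum is at u = 0, v = 5.

u = 0, v = 5, z = -20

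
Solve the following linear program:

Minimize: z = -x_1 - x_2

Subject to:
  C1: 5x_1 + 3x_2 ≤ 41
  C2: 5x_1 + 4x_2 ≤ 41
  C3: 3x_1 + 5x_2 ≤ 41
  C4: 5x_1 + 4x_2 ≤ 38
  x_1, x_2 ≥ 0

Evaluate the objective at each vertex of the feasible region:
  z(0, 0) = 0
  z(7.6, 0) = -7.6
  z(2, 7) = -9  ←
  z(0, 8.2) = -8.2
The minimum is at x_1 = 2, x_2 = 7.

x_1 = 2, x_2 = 7, z = -9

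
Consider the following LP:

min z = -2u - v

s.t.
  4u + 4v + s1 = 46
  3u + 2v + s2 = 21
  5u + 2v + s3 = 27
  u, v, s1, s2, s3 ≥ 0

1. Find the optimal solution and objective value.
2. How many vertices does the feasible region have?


1. u = 3, v = 6, z = -12
2. 4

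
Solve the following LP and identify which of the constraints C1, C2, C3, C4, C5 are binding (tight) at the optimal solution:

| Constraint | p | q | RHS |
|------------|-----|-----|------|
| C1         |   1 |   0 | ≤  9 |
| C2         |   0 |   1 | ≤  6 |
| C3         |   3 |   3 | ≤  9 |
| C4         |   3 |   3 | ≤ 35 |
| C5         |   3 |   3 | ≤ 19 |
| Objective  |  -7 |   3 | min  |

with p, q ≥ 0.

At p = 3, q = 0, compute slack b - a·x for each constraint:
  C1: 9 − 3 = 6  (slack)
  C2: 6 − 0 = 6  (slack)
  C3: 9 − 9 = 0  (binding)
  C4: 35 − 9 = 26  (slack)
  C5: 19 − 9 = 10  (slack)

Optimal: p = 3, q = 0
Binding: C3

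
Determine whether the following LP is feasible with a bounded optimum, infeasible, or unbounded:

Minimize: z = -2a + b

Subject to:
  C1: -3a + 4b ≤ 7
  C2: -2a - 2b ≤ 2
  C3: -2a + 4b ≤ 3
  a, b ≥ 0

Unbounded (objective can decrease without bound)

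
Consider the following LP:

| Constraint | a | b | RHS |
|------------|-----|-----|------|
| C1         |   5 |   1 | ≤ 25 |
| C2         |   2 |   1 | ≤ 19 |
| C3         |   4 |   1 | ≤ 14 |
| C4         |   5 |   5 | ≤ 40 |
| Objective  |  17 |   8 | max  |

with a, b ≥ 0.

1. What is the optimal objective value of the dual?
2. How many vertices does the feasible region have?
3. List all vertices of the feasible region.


1. 82
2. 4
3. (0, 0), (3.5, 0), (2, 6), (0, 8)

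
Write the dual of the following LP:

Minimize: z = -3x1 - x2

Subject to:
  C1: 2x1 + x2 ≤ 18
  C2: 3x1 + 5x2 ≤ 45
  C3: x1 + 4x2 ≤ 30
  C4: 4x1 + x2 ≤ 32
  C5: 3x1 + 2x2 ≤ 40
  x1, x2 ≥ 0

Primal min cᵀx s.t. Ax ≤ b, x ≥ 0  →  Dual max −bᵀy s.t. Aᵀy ≥ −c, y ≥ 0.

Maximize: z = -18y1 - 45y2 - 30y3 - 32y4 - 40y5

Subject to:
  2y1 + 3y2 + y3 + 4y4 + 3y5 ≥ 3
  y1 + 5y2 + 4y3 + y4 + 2y5 ≥ 1
  y1, y2, y3, y4, y5 ≥ 0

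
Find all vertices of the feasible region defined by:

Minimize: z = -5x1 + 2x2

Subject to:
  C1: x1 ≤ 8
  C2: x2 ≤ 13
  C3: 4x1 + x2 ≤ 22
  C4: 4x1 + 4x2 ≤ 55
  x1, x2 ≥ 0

(0, 0), (5.5, 0), (2.75, 11), (0.75, 13), (0, 13)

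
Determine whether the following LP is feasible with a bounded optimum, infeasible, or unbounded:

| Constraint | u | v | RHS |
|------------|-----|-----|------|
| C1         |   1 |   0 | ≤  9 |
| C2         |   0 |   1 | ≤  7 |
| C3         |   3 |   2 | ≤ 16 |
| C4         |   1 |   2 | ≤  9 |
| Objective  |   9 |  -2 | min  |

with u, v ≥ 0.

Feasible with a bounded optimal solution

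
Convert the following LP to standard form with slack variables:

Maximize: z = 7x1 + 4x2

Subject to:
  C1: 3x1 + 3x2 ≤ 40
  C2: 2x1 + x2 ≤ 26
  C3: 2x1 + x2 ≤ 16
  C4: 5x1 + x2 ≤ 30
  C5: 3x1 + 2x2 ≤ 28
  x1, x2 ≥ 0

max z = 7x1 + 4x2

s.t.
  3x1 + 3x2 + s1 = 40
  2x1 + x2 + s2 = 26
  2x1 + x2 + s3 = 16
  5x1 + x2 + s4 = 30
  3x1 + 2x2 + s5 = 28
  x1, x2, s1, s2, s3, s4, s5 ≥ 0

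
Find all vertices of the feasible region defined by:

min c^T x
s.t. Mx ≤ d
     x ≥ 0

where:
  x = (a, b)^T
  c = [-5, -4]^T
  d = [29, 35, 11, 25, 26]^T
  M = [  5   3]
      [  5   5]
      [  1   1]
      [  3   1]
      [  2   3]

(0, 0), (5.8, 0), (4, 3), (0, 7)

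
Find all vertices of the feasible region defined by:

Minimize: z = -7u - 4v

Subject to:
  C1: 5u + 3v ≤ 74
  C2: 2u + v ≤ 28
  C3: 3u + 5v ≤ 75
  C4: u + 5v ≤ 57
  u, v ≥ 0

(0, 0), (14, 0), (10, 8), (9.062, 9.562), (9, 9.6), (0, 11.4)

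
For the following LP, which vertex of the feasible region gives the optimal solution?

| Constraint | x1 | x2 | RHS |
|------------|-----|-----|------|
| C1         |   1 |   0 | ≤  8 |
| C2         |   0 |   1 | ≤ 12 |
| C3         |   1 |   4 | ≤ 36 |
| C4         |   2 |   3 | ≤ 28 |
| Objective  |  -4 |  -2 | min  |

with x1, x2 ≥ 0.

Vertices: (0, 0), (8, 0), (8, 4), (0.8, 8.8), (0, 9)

Evaluate the objective at each vertex of the feasible region:
  z(0, 0) = 0
  z(8, 0) = -32
  z(8, 4) = -40  ←
  z(0.8, 8.8) = -20.8
  z(0, 9) = -18
The minimum is at x1 = 8, x2 = 4.

(8, 4)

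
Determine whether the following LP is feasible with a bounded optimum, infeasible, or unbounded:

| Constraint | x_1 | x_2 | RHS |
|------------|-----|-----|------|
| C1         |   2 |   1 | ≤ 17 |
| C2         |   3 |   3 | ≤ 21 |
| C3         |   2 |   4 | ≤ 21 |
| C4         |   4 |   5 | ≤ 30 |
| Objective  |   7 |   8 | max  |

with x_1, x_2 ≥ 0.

Feasible with a bounded optimal solution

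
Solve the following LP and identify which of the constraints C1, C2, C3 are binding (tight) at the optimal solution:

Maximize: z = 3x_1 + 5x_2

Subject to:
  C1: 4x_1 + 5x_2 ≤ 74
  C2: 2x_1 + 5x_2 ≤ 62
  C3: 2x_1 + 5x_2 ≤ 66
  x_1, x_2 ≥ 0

At x_1 = 6, x_2 = 10, compute slack b - a·x for each constraint:
  C1: 74 − 74 = 0  (binding)
  C2: 62 − 62 = 0  (binding)
  C3: 66 − 62 = 4  (slack)

Optimal: x_1 = 6, x_2 = 10
Binding: C1, C2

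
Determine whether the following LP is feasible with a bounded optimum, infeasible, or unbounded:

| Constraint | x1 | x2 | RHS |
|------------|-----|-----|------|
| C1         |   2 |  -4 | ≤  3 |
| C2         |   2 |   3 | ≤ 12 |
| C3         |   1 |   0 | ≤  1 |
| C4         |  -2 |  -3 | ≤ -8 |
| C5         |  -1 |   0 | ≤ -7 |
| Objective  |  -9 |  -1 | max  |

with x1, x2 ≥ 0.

Infeasible (no feasible solution exists)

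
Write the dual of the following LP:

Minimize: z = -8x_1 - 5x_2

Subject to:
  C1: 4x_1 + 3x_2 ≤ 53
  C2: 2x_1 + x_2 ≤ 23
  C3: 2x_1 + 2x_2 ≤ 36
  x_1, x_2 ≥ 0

Primal min cᵀx s.t. Ax ≤ b, x ≥ 0  →  Dual max −bᵀy s.t. Aᵀy ≥ −c, y ≥ 0.

Maximize: z = -53y1 - 23y2 - 36y3

Subject to:
  4y1 + 2y2 + 2y3 ≥ 8
  3y1 + y2 + 2y3 ≥ 5
  y1, y2, y3 ≥ 0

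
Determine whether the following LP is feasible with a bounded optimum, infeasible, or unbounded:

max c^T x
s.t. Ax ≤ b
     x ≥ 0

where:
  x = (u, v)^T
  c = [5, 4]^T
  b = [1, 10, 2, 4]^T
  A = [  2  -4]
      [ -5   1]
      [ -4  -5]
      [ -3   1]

Unbounded (objective can increase without bound)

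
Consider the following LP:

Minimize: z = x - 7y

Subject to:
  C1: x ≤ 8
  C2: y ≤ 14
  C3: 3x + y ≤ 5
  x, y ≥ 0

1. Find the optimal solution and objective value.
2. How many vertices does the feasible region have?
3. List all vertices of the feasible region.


1. x = 0, y = 5, z = -35
2. 3
3. (0, 0), (1.667, 0), (0, 5)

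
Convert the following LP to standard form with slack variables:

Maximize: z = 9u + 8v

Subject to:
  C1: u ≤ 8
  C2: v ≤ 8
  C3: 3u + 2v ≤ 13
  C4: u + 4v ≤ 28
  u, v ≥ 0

max z = 9u + 8v

s.t.
  u + s1 = 8
  v + s2 = 8
  3u + 2v + s3 = 13
  u + 4v + s4 = 28
  u, v, s1, s2, s3, s4 ≥ 0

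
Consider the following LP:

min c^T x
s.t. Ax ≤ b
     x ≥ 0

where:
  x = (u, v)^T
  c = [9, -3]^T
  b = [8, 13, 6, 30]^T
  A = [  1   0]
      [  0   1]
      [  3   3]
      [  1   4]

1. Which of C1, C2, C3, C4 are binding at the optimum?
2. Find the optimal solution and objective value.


1. C3
2. u = 0, v = 2, z = -6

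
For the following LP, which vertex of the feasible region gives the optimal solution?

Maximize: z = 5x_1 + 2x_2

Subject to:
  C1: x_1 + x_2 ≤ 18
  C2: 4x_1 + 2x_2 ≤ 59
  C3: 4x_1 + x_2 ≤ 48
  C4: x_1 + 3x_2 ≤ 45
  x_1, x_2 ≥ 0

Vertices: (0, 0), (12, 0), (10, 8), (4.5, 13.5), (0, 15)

Evaluate the objective at each vertex of the feasible region:
  z(0, 0) = 0
  z(12, 0) = 60
  z(10, 8) = 66  ←
  z(4.5, 13.5) = 49.5
  z(0, 15) = 30
The maximum is at x_1 = 10, x_2 = 8.

(10, 8)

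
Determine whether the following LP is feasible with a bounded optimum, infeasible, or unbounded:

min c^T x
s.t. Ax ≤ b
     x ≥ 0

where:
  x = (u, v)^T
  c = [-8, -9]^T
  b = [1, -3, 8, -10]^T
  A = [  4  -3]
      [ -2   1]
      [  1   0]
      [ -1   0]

Infeasible (no feasible solution exists)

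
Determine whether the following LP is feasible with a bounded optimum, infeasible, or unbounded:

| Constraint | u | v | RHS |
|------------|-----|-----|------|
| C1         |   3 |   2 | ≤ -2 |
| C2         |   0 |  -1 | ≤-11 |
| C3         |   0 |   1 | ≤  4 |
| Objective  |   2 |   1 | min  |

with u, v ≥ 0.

Infeasible (no feasible solution exists)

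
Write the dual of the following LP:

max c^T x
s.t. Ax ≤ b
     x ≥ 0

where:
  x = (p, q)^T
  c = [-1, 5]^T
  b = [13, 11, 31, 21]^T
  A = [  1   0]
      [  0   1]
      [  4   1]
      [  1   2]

Primal max cᵀx s.t. Ax ≤ b, x ≥ 0  →  Dual min bᵀy s.t. Aᵀy ≥ c, y ≥ 0.

Minimize: z = 13y1 + 11y2 + 31y3 + 21y4

Subject to:
  y1 + 4y3 + y4 ≥ -1
  y2 + y3 + 2y4 ≥ 5
  y1, y2, y3, y4 ≥ 0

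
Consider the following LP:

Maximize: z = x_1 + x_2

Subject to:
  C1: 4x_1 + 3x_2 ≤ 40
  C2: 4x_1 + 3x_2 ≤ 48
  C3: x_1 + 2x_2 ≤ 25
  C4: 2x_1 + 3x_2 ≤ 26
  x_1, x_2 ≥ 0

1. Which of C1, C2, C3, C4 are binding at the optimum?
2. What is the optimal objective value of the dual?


1. C1, C4
2. 11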